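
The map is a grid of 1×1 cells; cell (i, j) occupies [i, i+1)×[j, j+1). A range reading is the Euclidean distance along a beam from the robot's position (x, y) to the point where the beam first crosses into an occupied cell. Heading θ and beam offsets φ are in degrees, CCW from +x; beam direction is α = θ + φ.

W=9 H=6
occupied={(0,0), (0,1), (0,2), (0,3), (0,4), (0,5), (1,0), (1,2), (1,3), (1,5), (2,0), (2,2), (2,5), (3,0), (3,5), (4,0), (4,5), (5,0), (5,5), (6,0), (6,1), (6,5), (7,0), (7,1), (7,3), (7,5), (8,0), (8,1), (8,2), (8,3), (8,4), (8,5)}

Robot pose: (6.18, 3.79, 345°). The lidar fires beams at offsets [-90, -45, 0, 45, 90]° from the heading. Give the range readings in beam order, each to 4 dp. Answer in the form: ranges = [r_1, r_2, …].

beam 1: φ=-90°, α=255°
  cosα=-0.2588 sinα=-0.9659 | (6,3) | tMaxX 0.6955 tMaxY 0.8179 | tΔX 3.8637 tΔY 1.0353
    t=0.6955 [x] (5,3)
    t=0.8179 [y] (5,2)
    t=1.8531 [y] (5,1)
    t=2.8884 [y] (5,0) — stop
  → r_1 = 2.8884
beam 2: φ=-45°, α=300°
  cosα=0.5000 sinα=-0.8660 | (6,3) | tMaxX 1.6400 tMaxY 0.9122 | tΔX 2.0000 tΔY 1.1547
    t=0.9122 [y] (6,2)
    t=1.6400 [x] (7,2)
    t=2.0669 [y] (7,1) — stop
  → r_2 = 2.0669
beam 3: φ=0°, α=345°
  cosα=0.9659 sinα=-0.2588 | (6,3) | tMaxX 0.8489 tMaxY 3.0523 | tΔX 1.0353 tΔY 3.8637
    t=0.8489 [x] (7,3) — stop
  → r_3 = 0.8489
beam 4: φ=45°, α=30°
  cosα=0.8660 sinα=0.5000 | (6,3) | tMaxX 0.9469 tMaxY 0.4200 | tΔX 1.1547 tΔY 2.0000
    t=0.4200 [y] (6,4)
    t=0.9469 [x] (7,4)
    t=2.1016 [x] (8,4) — stop
  → r_4 = 2.1016
beam 5: φ=90°, α=75°
  cosα=0.2588 sinα=0.9659 | (6,3) | tMaxX 3.1682 tMaxY 0.2174 | tΔX 3.8637 tΔY 1.0353
    t=0.2174 [y] (6,4)
    t=1.2527 [y] (6,5) — stop
  → r_5 = 1.2527

ranges = [2.8884, 2.0669, 0.8489, 2.1016, 1.2527]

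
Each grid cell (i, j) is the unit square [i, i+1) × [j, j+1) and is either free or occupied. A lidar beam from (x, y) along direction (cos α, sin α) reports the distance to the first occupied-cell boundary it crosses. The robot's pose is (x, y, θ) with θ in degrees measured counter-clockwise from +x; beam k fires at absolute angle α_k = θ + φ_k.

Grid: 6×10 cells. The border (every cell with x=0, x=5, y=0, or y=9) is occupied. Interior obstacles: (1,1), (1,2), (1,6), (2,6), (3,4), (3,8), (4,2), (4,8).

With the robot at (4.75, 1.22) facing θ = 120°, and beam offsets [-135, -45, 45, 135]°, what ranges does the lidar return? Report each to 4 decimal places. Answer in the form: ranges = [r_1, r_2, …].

ranges = [0.2588, 0.8075, 2.8470, 0.2278]

beam 1: φ=-135°, α=345°
  d=(0.9659,-0.2588)  start (4,1)  tX=0.2588 tY=0.8500  stride 1/|dx|=1.0353 1/|dy|=3.8637
    cross x-line → (5,1), t=0.2588 (wall)
  → r_1 = 0.2588
beam 2: φ=-45°, α=75°
  d=(0.2588,0.9659)  start (4,1)  tX=0.9659 tY=0.8075  stride 1/|dx|=3.8637 1/|dy|=1.0353
    cross y-line → (4,2), t=0.8075 (wall)
  → r_2 = 0.8075
beam 3: φ=45°, α=165°
  d=(-0.9659,0.2588)  start (4,1)  tX=0.7765 tY=3.0137  stride 1/|dx|=1.0353 1/|dy|=3.8637
    cross x-line → (3,1), t=0.7765
    cross x-line → (2,1), t=1.8117
    cross x-line → (1,1), t=2.8470 (wall)
  → r_3 = 2.8470
beam 4: φ=135°, α=255°
  d=(-0.2588,-0.9659)  start (4,1)  tX=2.8978 tY=0.2278  stride 1/|dx|=3.8637 1/|dy|=1.0353
    cross y-line → (4,0), t=0.2278 (wall)
  → r_4 = 0.2278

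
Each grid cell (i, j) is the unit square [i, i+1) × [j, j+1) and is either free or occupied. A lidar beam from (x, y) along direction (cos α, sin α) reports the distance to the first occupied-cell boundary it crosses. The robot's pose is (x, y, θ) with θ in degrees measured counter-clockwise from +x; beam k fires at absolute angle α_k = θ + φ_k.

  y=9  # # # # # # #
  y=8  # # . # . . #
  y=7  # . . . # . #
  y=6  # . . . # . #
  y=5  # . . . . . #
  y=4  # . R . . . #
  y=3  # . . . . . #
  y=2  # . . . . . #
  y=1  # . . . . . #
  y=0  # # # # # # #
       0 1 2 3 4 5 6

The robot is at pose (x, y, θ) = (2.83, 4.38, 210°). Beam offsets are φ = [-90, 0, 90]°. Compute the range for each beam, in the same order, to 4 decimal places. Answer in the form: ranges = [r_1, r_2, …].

beam 1: φ=-90°, α=120°
  direction (-0.5000, 0.8660); cell (2,4); t to first gridline: x 1.6600, y 0.7159 (then +2.0000 / +1.1547)
    (2,5) via y @ 0.7159
    (1,5) via x @ 1.6600
    (1,6) via y @ 1.8706
    (1,7) via y @ 3.0253
    (0,7) via x @ 3.6600  # hit
  → r_1 = 3.6600
beam 2: φ=0°, α=210°
  direction (-0.8660, -0.5000); cell (2,4); t to first gridline: x 0.9584, y 0.7600 (then +1.1547 / +2.0000)
    (2,3) via y @ 0.7600
    (1,3) via x @ 0.9584
    (0,3) via x @ 2.1131  # hit
  → r_2 = 2.1131
beam 3: φ=90°, α=300°
  direction (0.5000, -0.8660); cell (2,4); t to first gridline: x 0.3400, y 0.4388 (then +2.0000 / +1.1547)
    (3,4) via x @ 0.3400
    (3,3) via y @ 0.4388
    (3,2) via y @ 1.5935
    (4,2) via x @ 2.3400
    (4,1) via y @ 2.7482
    (4,0) via y @ 3.9029  # hit
  → r_3 = 3.9029

ranges = [3.6600, 2.1131, 3.9029]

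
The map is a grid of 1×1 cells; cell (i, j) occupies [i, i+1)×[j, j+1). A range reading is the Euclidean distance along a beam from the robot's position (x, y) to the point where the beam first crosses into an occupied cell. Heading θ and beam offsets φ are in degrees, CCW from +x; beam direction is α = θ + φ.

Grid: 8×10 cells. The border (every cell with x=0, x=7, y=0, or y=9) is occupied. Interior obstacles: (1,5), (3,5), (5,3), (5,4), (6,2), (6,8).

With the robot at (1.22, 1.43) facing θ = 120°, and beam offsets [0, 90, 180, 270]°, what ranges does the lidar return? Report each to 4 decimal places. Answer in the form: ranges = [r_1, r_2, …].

beam 1: φ=0°, α=120°
  direction (-0.5000, 0.8660); cell (1,1); t to first gridline: x 0.4400, y 0.6582 (then +2.0000 / +1.1547)
    (0,1) via x @ 0.4400  # hit
  → r_1 = 0.4400
beam 2: φ=90°, α=210°
  direction (-0.8660, -0.5000); cell (1,1); t to first gridline: x 0.2540, y 0.8600 (then +1.1547 / +2.0000)
    (0,1) via x @ 0.2540  # hit
  → r_2 = 0.2540
beam 3: φ=180°, α=300°
  direction (0.5000, -0.8660); cell (1,1); t to first gridline: x 1.5600, y 0.4965 (then +2.0000 / +1.1547)
    (1,0) via y @ 0.4965  # hit
  → r_3 = 0.4965
beam 4: φ=270°, α=30°
  direction (0.8660, 0.5000); cell (1,1); t to first gridline: x 0.9007, y 1.1400 (then +1.1547 / +2.0000)
    (2,1) via x @ 0.9007
    (2,2) via y @ 1.1400
    (3,2) via x @ 2.0554
    (3,3) via y @ 3.1400
    (4,3) via x @ 3.2101
    (5,3) via x @ 4.3648  # hit
  → r_4 = 4.3648

ranges = [0.4400, 0.2540, 0.4965, 4.3648]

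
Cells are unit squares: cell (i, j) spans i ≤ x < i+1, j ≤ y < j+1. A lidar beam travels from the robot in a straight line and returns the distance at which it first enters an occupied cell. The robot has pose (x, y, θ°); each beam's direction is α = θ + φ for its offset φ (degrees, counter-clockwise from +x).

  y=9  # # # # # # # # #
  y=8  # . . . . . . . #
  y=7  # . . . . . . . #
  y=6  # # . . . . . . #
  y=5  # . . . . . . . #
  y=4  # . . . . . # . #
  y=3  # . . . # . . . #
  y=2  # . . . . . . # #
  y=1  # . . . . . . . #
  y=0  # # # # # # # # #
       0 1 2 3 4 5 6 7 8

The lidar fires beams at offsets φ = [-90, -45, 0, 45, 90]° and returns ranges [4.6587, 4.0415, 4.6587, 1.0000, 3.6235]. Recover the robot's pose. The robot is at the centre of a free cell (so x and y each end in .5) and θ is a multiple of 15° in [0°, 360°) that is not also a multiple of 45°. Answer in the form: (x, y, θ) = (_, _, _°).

(x, y, θ) = (5.5, 4.5, 195°)

The pose lattice has 52·16 = 832 candidates. Test each by forward raycasting.
  (7.5, 8.5, 30°): beam 1 = 1.0000 ≠ 4.6587 ✗
  (1.5, 4.5, 285°): beam 1 = 0.5176 ≠ 4.6587 ✗
  (5.5, 4.5, 255°): beam 2 = 1.0000 ≠ 4.0415 ✗
  (6.5, 3.5, 15°): beam 1 = 2.5882 ≠ 4.6587 ✗
  …
  (5.5, 4.5, 195°): r_1=4.6587, r_2=4.0415, r_3=4.6587, r_4=1.0000, r_5=3.6235 — all match ✓
Only this pose fits every beam.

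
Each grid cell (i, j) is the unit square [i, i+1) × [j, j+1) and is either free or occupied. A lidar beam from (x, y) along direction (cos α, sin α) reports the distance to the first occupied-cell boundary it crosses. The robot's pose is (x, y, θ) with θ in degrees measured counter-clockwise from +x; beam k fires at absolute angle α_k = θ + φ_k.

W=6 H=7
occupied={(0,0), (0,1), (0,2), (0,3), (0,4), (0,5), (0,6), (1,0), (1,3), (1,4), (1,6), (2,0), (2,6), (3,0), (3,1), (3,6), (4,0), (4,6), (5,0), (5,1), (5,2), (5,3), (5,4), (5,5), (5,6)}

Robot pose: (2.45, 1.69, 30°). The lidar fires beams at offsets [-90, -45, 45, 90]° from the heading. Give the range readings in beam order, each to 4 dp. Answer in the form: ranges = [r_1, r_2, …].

beam 1: φ=-90°, α=300°
  cosα=0.5000 sinα=-0.8660 | (2,1) | tMaxX 1.1000 tMaxY 0.7967 | tΔX 2.0000 tΔY 1.1547
    t=0.7967 [y] (2,0) — stop
  → r_1 = 0.7967
beam 2: φ=-45°, α=345°
  cosα=0.9659 sinα=-0.2588 | (2,1) | tMaxX 0.5694 tMaxY 2.6660 | tΔX 1.0353 tΔY 3.8637
    t=0.5694 [x] (3,1) — stop
  → r_2 = 0.5694
beam 3: φ=45°, α=75°
  cosα=0.2588 sinα=0.9659 | (2,1) | tMaxX 2.1250 tMaxY 0.3209 | tΔX 3.8637 tΔY 1.0353
    t=0.3209 [y] (2,2)
    t=1.3562 [y] (2,3)
    t=2.1250 [x] (3,3)
    t=2.3915 [y] (3,4)
    t=3.4268 [y] (3,5)
    t=4.4620 [y] (3,6) — stop
  → r_3 = 4.4620
beam 4: φ=90°, α=120°
  cosα=-0.5000 sinα=0.8660 | (2,1) | tMaxX 0.9000 tMaxY 0.3580 | tΔX 2.0000 tΔY 1.1547
    t=0.3580 [y] (2,2)
    t=0.9000 [x] (1,2)
    t=1.5127 [y] (1,3) — stop
  → r_4 = 1.5127

ranges = [0.7967, 0.5694, 4.4620, 1.5127]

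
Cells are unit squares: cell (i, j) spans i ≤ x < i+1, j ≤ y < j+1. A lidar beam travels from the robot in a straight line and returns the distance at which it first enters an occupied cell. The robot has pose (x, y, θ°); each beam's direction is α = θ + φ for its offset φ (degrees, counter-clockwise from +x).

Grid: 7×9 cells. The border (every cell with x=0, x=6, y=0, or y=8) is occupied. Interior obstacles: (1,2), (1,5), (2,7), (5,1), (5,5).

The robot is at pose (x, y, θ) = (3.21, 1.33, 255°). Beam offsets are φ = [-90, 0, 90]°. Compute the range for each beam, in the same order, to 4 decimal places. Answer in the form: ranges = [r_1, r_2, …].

ranges = [2.2880, 0.3416, 1.2750]

beam 1: φ=-90°, α=165°
  direction (-0.9659, 0.2588); cell (3,1); t to first gridline: x 0.2174, y 2.5887 (then +1.0353 / +3.8637)
    (2,1) via x @ 0.2174
    (1,1) via x @ 1.2527
    (0,1) via x @ 2.2880  # hit
  → r_1 = 2.2880
beam 2: φ=0°, α=255°
  direction (-0.2588, -0.9659); cell (3,1); t to first gridline: x 0.8114, y 0.3416 (then +3.8637 / +1.0353)
    (3,0) via y @ 0.3416  # hit
  → r_2 = 0.3416
beam 3: φ=90°, α=345°
  direction (0.9659, -0.2588); cell (3,1); t to first gridline: x 0.8179, y 1.2750 (then +1.0353 / +3.8637)
    (4,1) via x @ 0.8179
    (4,0) via y @ 1.2750  # hit
  → r_3 = 1.2750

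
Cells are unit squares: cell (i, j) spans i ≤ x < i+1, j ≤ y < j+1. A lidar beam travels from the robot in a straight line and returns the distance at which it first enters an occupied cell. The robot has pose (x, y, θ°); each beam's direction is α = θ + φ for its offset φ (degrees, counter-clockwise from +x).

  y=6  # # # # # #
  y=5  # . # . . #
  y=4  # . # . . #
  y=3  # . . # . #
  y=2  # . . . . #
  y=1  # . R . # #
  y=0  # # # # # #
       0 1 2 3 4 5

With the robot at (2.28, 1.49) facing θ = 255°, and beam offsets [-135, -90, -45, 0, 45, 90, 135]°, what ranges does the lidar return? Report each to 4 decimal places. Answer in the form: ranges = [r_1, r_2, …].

ranges = [2.5600, 1.3252, 0.9800, 0.5073, 0.5658, 1.7807, 3.1408]

beam 1: φ=-135°, α=120°
  direction (-0.5000, 0.8660); cell (2,1); t to first gridline: x 0.5600, y 0.5889 (then +2.0000 / +1.1547)
    (1,1) via x @ 0.5600
    (1,2) via y @ 0.5889
    (1,3) via y @ 1.7436
    (0,3) via x @ 2.5600  # hit
  → r_1 = 2.5600
beam 2: φ=-90°, α=165°
  direction (-0.9659, 0.2588); cell (2,1); t to first gridline: x 0.2899, y 1.9705 (then +1.0353 / +3.8637)
    (1,1) via x @ 0.2899
    (0,1) via x @ 1.3252  # hit
  → r_2 = 1.3252
beam 3: φ=-45°, α=210°
  direction (-0.8660, -0.5000); cell (2,1); t to first gridline: x 0.3233, y 0.9800 (then +1.1547 / +2.0000)
    (1,1) via x @ 0.3233
    (1,0) via y @ 0.9800  # hit
  → r_3 = 0.9800
beam 4: φ=0°, α=255°
  direction (-0.2588, -0.9659); cell (2,1); t to first gridline: x 1.0818, y 0.5073 (then +3.8637 / +1.0353)
    (2,0) via y @ 0.5073  # hit
  → r_4 = 0.5073
beam 5: φ=45°, α=300°
  direction (0.5000, -0.8660); cell (2,1); t to first gridline: x 1.4400, y 0.5658 (then +2.0000 / +1.1547)
    (2,0) via y @ 0.5658  # hit
  → r_5 = 0.5658
beam 6: φ=90°, α=345°
  direction (0.9659, -0.2588); cell (2,1); t to first gridline: x 0.7454, y 1.8932 (then +1.0353 / +3.8637)
    (3,1) via x @ 0.7454
    (4,1) via x @ 1.7807  # hit
  → r_6 = 1.7807
beam 7: φ=135°, α=30°
  direction (0.8660, 0.5000); cell (2,1); t to first gridline: x 0.8314, y 1.0200 (then +1.1547 / +2.0000)
    (3,1) via x @ 0.8314
    (3,2) via y @ 1.0200
    (4,2) via x @ 1.9861
    (4,3) via y @ 3.0200
    (5,3) via x @ 3.1408  # hit
  → r_7 = 3.1408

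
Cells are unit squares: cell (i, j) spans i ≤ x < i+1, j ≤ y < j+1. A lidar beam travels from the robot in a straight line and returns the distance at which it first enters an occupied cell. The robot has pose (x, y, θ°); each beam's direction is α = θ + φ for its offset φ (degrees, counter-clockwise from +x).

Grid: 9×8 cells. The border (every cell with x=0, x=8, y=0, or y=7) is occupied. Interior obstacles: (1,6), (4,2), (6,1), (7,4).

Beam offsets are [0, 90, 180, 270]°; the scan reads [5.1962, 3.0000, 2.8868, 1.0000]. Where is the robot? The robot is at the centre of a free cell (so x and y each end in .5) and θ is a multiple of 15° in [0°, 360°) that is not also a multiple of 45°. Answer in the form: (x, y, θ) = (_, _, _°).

Enumerate (i+0.5, j+0.5, θ) over the 38 free cells and 16 admissible headings. For each, cast all 4 beams and compare to the given ranges.
  (2.5, 3.5, 30°): beam 1 = 6.3509 ≠ 5.1962 ✗
  (7.5, 1.5, 105°): beam 1 = 5.6940 ≠ 5.1962 ✗
  (3.5, 5.5, 345°): beam 1 = 3.6235 ≠ 5.1962 ✗
  (7.5, 1.5, 30°): beam 1 = 0.5774 ≠ 5.1962 ✗
  (7.5, 1.5, 255°): beam 1 = 0.5176 ≠ 5.1962 ✗
  …
  (3.5, 3.5, 30°): r_1=5.1962, r_2=3.0000, r_3=2.8868, r_4=1.0000 — all match ✓
No second candidate reproduces the full scan.

(x, y, θ) = (3.5, 3.5, 30°)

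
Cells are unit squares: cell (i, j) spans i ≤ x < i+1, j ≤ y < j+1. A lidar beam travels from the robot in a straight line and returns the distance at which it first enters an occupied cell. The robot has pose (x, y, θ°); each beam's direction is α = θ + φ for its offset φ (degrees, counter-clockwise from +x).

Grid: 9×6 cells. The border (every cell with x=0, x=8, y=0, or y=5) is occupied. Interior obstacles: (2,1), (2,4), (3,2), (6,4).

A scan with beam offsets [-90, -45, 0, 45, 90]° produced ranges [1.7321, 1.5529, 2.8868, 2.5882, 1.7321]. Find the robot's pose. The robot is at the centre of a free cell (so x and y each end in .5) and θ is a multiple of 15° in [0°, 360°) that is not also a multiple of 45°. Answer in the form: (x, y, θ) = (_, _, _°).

(x, y, θ) = (5.5, 2.5, 330°)

Enumerate (i+0.5, j+0.5, θ) over the 24 free cells and 16 admissible headings. For each, cast all 5 beams and compare to the given ranges.
  (6.5, 3.5, 75°): beam 1 = 1.5529 ≠ 1.7321 ✗
  (3.5, 1.5, 60°): beam 1 = 1.0000 ≠ 1.7321 ✗
  (7.5, 4.5, 150°): beam 1 = 0.5774 ≠ 1.7321 ✗
  (7.5, 2.5, 120°): beam 1 = 0.5774 ≠ 1.7321 ✗
  …
  (5.5, 2.5, 330°): r_1=1.7321, r_2=1.5529, r_3=2.8868, r_4=2.5882, r_5=1.7321 — all match ✓
Only this pose fits every beam.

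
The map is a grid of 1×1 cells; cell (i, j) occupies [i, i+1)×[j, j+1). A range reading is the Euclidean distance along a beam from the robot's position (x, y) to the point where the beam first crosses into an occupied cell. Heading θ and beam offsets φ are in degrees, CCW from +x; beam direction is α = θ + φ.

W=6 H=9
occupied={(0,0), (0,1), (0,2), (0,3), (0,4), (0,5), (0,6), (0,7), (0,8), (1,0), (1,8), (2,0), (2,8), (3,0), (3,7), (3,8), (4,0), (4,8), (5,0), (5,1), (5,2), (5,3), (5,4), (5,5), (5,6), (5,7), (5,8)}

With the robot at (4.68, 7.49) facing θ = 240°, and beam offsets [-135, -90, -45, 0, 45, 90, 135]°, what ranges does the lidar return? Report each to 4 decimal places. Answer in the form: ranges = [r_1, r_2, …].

ranges = [0.5280, 0.7852, 0.7040, 7.3600, 1.2364, 0.3695, 0.3313]

beam 1: φ=-135°, α=105°
  direction (-0.2588, 0.9659); cell (4,7); t to first gridline: x 2.6273, y 0.5280 (then +3.8637 / +1.0353)
    (4,8) via y @ 0.5280  # hit
  → r_1 = 0.5280
beam 2: φ=-90°, α=150°
  direction (-0.8660, 0.5000); cell (4,7); t to first gridline: x 0.7852, y 1.0200 (then +1.1547 / +2.0000)
    (3,7) via x @ 0.7852  # hit
  → r_2 = 0.7852
beam 3: φ=-45°, α=195°
  direction (-0.9659, -0.2588); cell (4,7); t to first gridline: x 0.7040, y 1.8932 (then +1.0353 / +3.8637)
    (3,7) via x @ 0.7040  # hit
  → r_3 = 0.7040
beam 4: φ=0°, α=240°
  direction (-0.5000, -0.8660); cell (4,7); t to first gridline: x 1.3600, y 0.5658 (then +2.0000 / +1.1547)
    (4,6) via y @ 0.5658
    (3,6) via x @ 1.3600
    (3,5) via y @ 1.7205
    (3,4) via y @ 2.8752
    (2,4) via x @ 3.3600
    (2,3) via y @ 4.0299
    (2,2) via y @ 5.1846
    (1,2) via x @ 5.3600
    (1,1) via y @ 6.3393
    (0,1) via x @ 7.3600  # hit
  → r_4 = 7.3600
beam 5: φ=45°, α=285°
  direction (0.2588, -0.9659); cell (4,7); t to first gridline: x 1.2364, y 0.5073 (then +3.8637 / +1.0353)
    (4,6) via y @ 0.5073
    (5,6) via x @ 1.2364  # hit
  → r_5 = 1.2364
beam 6: φ=90°, α=330°
  direction (0.8660, -0.5000); cell (4,7); t to first gridline: x 0.3695, y 0.9800 (then +1.1547 / +2.0000)
    (5,7) via x @ 0.3695  # hit
  → r_6 = 0.3695
beam 7: φ=135°, α=15°
  direction (0.9659, 0.2588); cell (4,7); t to first gridline: x 0.3313, y 1.9705 (then +1.0353 / +3.8637)
    (5,7) via x @ 0.3313  # hit
  → r_7 = 0.3313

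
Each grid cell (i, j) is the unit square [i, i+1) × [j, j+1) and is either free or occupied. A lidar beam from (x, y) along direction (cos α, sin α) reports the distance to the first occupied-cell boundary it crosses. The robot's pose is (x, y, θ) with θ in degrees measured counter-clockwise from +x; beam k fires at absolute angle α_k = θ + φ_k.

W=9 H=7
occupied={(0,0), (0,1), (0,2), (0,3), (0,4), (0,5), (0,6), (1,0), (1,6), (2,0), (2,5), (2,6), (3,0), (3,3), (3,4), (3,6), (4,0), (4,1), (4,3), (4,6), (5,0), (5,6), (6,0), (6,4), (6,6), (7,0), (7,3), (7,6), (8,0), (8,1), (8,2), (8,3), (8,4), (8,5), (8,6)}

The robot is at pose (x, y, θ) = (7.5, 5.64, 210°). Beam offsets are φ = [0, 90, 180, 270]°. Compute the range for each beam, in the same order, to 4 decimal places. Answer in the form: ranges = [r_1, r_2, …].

beam 1: φ=0°, α=210°
  direction (-0.8660, -0.5000); cell (7,5); t to first gridline: x 0.5774, y 1.2800 (then +1.1547 / +2.0000)
    (6,5) via x @ 0.5774
    (6,4) via y @ 1.2800  # hit
  → r_1 = 1.2800
beam 2: φ=90°, α=300°
  direction (0.5000, -0.8660); cell (7,5); t to first gridline: x 1.0000, y 0.7390 (then +2.0000 / +1.1547)
    (7,4) via y @ 0.7390
    (8,4) via x @ 1.0000  # hit
  → r_2 = 1.0000
beam 3: φ=180°, α=30°
  direction (0.8660, 0.5000); cell (7,5); t to first gridline: x 0.5774, y 0.7200 (then +1.1547 / +2.0000)
    (8,5) via x @ 0.5774  # hit
  → r_3 = 0.5774
beam 4: φ=270°, α=120°
  direction (-0.5000, 0.8660); cell (7,5); t to first gridline: x 1.0000, y 0.4157 (then +2.0000 / +1.1547)
    (7,6) via y @ 0.4157  # hit
  → r_4 = 0.4157

ranges = [1.2800, 1.0000, 0.5774, 0.4157]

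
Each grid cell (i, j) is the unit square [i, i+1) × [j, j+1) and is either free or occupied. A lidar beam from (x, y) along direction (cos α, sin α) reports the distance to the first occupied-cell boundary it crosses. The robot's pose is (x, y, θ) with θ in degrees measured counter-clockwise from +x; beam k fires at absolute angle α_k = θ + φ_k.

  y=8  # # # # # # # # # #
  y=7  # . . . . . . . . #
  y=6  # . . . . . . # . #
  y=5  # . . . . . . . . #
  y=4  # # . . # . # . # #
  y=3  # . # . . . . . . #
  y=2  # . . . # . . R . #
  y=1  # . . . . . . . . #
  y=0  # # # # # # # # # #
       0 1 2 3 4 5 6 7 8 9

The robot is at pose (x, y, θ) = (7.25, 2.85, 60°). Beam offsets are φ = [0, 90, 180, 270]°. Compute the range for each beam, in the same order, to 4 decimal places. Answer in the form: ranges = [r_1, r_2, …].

ranges = [1.5000, 2.5981, 2.1362, 2.0207]

beam 1: φ=0°, α=60°
  d=(0.5000,0.8660)  start (7,2)  tX=1.5000 tY=0.1732  stride 1/|dx|=2.0000 1/|dy|=1.1547
    cross y-line → (7,3), t=0.1732
    cross y-line → (7,4), t=1.3279
    cross x-line → (8,4), t=1.5000 (wall)
  → r_1 = 1.5000
beam 2: φ=90°, α=150°
  d=(-0.8660,0.5000)  start (7,2)  tX=0.2887 tY=0.3000  stride 1/|dx|=1.1547 1/|dy|=2.0000
    cross x-line → (6,2), t=0.2887
    cross y-line → (6,3), t=0.3000
    cross x-line → (5,3), t=1.4434
    cross y-line → (5,4), t=2.3000
    cross x-line → (4,4), t=2.5981 (wall)
  → r_2 = 2.5981
beam 3: φ=180°, α=240°
  d=(-0.5000,-0.8660)  start (7,2)  tX=0.5000 tY=0.9815  stride 1/|dx|=2.0000 1/|dy|=1.1547
    cross x-line → (6,2), t=0.5000
    cross y-line → (6,1), t=0.9815
    cross y-line → (6,0), t=2.1362 (wall)
  → r_3 = 2.1362
beam 4: φ=270°, α=330°
  d=(0.8660,-0.5000)  start (7,2)  tX=0.8660 tY=1.7000  stride 1/|dx|=1.1547 1/|dy|=2.0000
    cross x-line → (8,2), t=0.8660
    cross y-line → (8,1), t=1.7000
    cross x-line → (9,1), t=2.0207 (wall)
  → r_4 = 2.0207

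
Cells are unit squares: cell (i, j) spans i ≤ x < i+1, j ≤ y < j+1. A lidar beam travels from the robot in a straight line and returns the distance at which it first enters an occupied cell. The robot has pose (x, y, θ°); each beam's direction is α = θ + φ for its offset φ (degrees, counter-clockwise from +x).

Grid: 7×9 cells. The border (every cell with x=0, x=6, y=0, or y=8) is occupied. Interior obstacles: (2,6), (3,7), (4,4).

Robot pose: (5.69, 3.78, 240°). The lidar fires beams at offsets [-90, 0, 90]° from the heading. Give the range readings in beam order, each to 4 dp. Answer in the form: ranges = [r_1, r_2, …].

beam 1: φ=-90°, α=150°
  direction (-0.8660, 0.5000); cell (5,3); t to first gridline: x 0.7967, y 0.4400 (then +1.1547 / +2.0000)
    (5,4) via y @ 0.4400
    (4,4) via x @ 0.7967  # hit
  → r_1 = 0.7967
beam 2: φ=0°, α=240°
  direction (-0.5000, -0.8660); cell (5,3); t to first gridline: x 1.3800, y 0.9007 (then +2.0000 / +1.1547)
    (5,2) via y @ 0.9007
    (4,2) via x @ 1.3800
    (4,1) via y @ 2.0554
    (4,0) via y @ 3.2101  # hit
  → r_2 = 3.2101
beam 3: φ=90°, α=330°
  direction (0.8660, -0.5000); cell (5,3); t to first gridline: x 0.3580, y 1.5600 (then +1.1547 / +2.0000)
    (6,3) via x @ 0.3580  # hit
  → r_3 = 0.3580

ranges = [0.7967, 3.2101, 0.3580]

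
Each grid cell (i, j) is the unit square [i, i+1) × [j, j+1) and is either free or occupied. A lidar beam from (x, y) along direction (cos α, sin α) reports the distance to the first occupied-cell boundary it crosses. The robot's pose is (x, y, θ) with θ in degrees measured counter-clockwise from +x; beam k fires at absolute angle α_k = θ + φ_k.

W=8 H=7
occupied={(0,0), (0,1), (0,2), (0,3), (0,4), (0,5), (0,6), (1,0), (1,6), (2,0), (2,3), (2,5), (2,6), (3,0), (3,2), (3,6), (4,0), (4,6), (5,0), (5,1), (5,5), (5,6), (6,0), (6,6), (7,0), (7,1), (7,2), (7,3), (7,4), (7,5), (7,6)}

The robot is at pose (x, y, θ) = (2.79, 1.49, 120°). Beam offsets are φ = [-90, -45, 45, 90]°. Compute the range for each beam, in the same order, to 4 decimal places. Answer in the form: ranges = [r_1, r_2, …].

beam 1: φ=-90°, α=30°
  d=(0.8660,0.5000)  start (2,1)  tX=0.2425 tY=1.0200  stride 1/|dx|=1.1547 1/|dy|=2.0000
    cross x-line → (3,1), t=0.2425
    cross y-line → (3,2), t=1.0200 (wall)
  → r_1 = 1.0200
beam 2: φ=-45°, α=75°
  d=(0.2588,0.9659)  start (2,1)  tX=0.8114 tY=0.5280  stride 1/|dx|=3.8637 1/|dy|=1.0353
    cross y-line → (2,2), t=0.5280
    cross x-line → (3,2), t=0.8114 (wall)
  → r_2 = 0.8114
beam 3: φ=45°, α=165°
  d=(-0.9659,0.2588)  start (2,1)  tX=0.8179 tY=1.9705  stride 1/|dx|=1.0353 1/|dy|=3.8637
    cross x-line → (1,1), t=0.8179
    cross x-line → (0,1), t=1.8531 (wall)
  → r_3 = 1.8531
beam 4: φ=90°, α=210°
  d=(-0.8660,-0.5000)  start (2,1)  tX=0.9122 tY=0.9800  stride 1/|dx|=1.1547 1/|dy|=2.0000
    cross x-line → (1,1), t=0.9122
    cross y-line → (1,0), t=0.9800 (wall)
  → r_4 = 0.9800

ranges = [1.0200, 0.8114, 1.8531, 0.9800]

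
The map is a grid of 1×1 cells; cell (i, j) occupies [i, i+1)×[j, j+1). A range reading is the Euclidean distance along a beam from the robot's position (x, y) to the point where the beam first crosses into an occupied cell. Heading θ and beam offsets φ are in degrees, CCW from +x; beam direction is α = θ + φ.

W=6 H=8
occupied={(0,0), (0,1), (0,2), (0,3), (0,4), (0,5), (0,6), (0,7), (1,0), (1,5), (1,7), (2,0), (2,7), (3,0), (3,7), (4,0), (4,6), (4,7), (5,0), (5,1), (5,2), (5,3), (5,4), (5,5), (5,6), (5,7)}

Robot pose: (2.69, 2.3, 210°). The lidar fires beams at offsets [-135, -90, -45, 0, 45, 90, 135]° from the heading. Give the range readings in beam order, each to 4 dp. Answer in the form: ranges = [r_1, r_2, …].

ranges = [4.8658, 3.1177, 1.7496, 1.9514, 1.3459, 1.5011, 2.3915]

beam 1: φ=-135°, α=75°
  cosα=0.2588 sinα=0.9659 | (2,2) | tMaxX 1.1977 tMaxY 0.7247 | tΔX 3.8637 tΔY 1.0353
    t=0.7247 [y] (2,3)
    t=1.1977 [x] (3,3)
    t=1.7600 [y] (3,4)
    t=2.7952 [y] (3,5)
    t=3.8305 [y] (3,6)
    t=4.8658 [y] (3,7) — stop
  → r_1 = 4.8658
beam 2: φ=-90°, α=120°
  cosα=-0.5000 sinα=0.8660 | (2,2) | tMaxX 1.3800 tMaxY 0.8083 | tΔX 2.0000 tΔY 1.1547
    t=0.8083 [y] (2,3)
    t=1.3800 [x] (1,3)
    t=1.9630 [y] (1,4)
    t=3.1177 [y] (1,5) — stop
  → r_2 = 3.1177
beam 3: φ=-45°, α=165°
  cosα=-0.9659 sinα=0.2588 | (2,2) | tMaxX 0.7143 tMaxY 2.7046 | tΔX 1.0353 tΔY 3.8637
    t=0.7143 [x] (1,2)
    t=1.7496 [x] (0,2) — stop
  → r_3 = 1.7496
beam 4: φ=0°, α=210°
  cosα=-0.8660 sinα=-0.5000 | (2,2) | tMaxX 0.7967 tMaxY 0.6000 | tΔX 1.1547 tΔY 2.0000
    t=0.6000 [y] (2,1)
    t=0.7967 [x] (1,1)
    t=1.9514 [x] (0,1) — stop
  → r_4 = 1.9514
beam 5: φ=45°, α=255°
  cosα=-0.2588 sinα=-0.9659 | (2,2) | tMaxX 2.6660 tMaxY 0.3106 | tΔX 3.8637 tΔY 1.0353
    t=0.3106 [y] (2,1)
    t=1.3459 [y] (2,0) — stop
  → r_5 = 1.3459
beam 6: φ=90°, α=300°
  cosα=0.5000 sinα=-0.8660 | (2,2) | tMaxX 0.6200 tMaxY 0.3464 | tΔX 2.0000 tΔY 1.1547
    t=0.3464 [y] (2,1)
    t=0.6200 [x] (3,1)
    t=1.5011 [y] (3,0) — stop
  → r_6 = 1.5011
beam 7: φ=135°, α=345°
  cosα=0.9659 sinα=-0.2588 | (2,2) | tMaxX 0.3209 tMaxY 1.1591 | tΔX 1.0353 tΔY 3.8637
    t=0.3209 [x] (3,2)
    t=1.1591 [y] (3,1)
    t=1.3562 [x] (4,1)
    t=2.3915 [x] (5,1) — stop
  → r_7 = 2.3915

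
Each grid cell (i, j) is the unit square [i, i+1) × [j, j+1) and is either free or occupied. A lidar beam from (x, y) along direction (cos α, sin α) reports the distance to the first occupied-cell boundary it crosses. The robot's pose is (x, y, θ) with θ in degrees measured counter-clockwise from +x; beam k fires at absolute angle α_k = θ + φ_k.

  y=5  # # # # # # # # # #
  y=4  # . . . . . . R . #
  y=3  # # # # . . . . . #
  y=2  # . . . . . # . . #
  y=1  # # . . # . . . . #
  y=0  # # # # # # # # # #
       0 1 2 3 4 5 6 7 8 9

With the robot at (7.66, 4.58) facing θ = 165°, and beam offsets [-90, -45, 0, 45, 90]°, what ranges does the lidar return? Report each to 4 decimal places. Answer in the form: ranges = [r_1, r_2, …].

beam 1: φ=-90°, α=75°
  dir = (cos 75°, sin 75°) = (0.2588, 0.9659); from cell (7,4)
  next x-line at t=1.3137, next y-line at t=0.4348; Δt_x=3.8637, Δt_y=1.0353
    y: enter (7,5) at t=0.4348 ← occupied
  → r_1 = 0.4348
beam 2: φ=-45°, α=120°
  dir = (cos 120°, sin 120°) = (-0.5000, 0.8660); from cell (7,4)
  next x-line at t=1.3200, next y-line at t=0.4850; Δt_x=2.0000, Δt_y=1.1547
    y: enter (7,5) at t=0.4850 ← occupied
  → r_2 = 0.4850
beam 3: φ=0°, α=165°
  dir = (cos 165°, sin 165°) = (-0.9659, 0.2588); from cell (7,4)
  next x-line at t=0.6833, next y-line at t=1.6228; Δt_x=1.0353, Δt_y=3.8637
    x: enter (6,4) at t=0.6833
    y: enter (6,5) at t=1.6228 ← occupied
  → r_3 = 1.6228
beam 4: φ=45°, α=210°
  dir = (cos 210°, sin 210°) = (-0.8660, -0.5000); from cell (7,4)
  next x-line at t=0.7621, next y-line at t=1.1600; Δt_x=1.1547, Δt_y=2.0000
    x: enter (6,4) at t=0.7621
    y: enter (6,3) at t=1.1600
    x: enter (5,3) at t=1.9168
    x: enter (4,3) at t=3.0715
    y: enter (4,2) at t=3.1600
    x: enter (3,2) at t=4.2262
    y: enter (3,1) at t=5.1600
    x: enter (2,1) at t=5.3809
    x: enter (1,1) at t=6.5356 ← occupied
  → r_4 = 6.5356
beam 5: φ=90°, α=255°
  dir = (cos 255°, sin 255°) = (-0.2588, -0.9659); from cell (7,4)
  next x-line at t=2.5500, next y-line at t=0.6005; Δt_x=3.8637, Δt_y=1.0353
    y: enter (7,3) at t=0.6005
    y: enter (7,2) at t=1.6357
    x: enter (6,2) at t=2.5500 ← occupied
  → r_5 = 2.5500

ranges = [0.4348, 0.4850, 1.6228, 6.5356, 2.5500]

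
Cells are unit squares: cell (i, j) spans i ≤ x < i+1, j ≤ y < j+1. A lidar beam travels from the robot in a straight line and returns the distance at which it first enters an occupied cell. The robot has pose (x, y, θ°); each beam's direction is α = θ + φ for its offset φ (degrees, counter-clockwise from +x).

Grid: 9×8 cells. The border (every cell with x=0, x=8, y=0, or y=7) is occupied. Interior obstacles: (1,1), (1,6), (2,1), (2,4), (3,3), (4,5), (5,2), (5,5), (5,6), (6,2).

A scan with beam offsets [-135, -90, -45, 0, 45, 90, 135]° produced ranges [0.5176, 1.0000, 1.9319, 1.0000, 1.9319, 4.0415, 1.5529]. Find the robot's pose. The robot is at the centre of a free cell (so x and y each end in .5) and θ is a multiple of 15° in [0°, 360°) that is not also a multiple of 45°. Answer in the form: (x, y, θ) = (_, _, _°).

Candidates: 32 free-cell centres × 16 headings = 512 poses. Raycast each; keep the one whose scan matches to 4 dp.
  (4.5, 4.5, 285°): beam 1 = 3.0000 ≠ 0.5176 ✗
  (4.5, 4.5, 210°): beam 2 = 0.5774 ≠ 1.0000 ✗
  (4.5, 6.5, 60°): beam 2 = 0.5774 ≠ 1.0000 ✗
  (1.5, 3.5, 195°): beam 1 = 1.0000 ≠ 0.5176 ✗
  …
  (4.5, 1.5, 60°): r_1=0.5176, r_2=1.0000, r_3=1.9319, r_4=1.0000, r_5=1.9319, r_6=4.0415, r_7=1.5529 — all match ✓
Only this pose fits every beam.

(x, y, θ) = (4.5, 1.5, 60°)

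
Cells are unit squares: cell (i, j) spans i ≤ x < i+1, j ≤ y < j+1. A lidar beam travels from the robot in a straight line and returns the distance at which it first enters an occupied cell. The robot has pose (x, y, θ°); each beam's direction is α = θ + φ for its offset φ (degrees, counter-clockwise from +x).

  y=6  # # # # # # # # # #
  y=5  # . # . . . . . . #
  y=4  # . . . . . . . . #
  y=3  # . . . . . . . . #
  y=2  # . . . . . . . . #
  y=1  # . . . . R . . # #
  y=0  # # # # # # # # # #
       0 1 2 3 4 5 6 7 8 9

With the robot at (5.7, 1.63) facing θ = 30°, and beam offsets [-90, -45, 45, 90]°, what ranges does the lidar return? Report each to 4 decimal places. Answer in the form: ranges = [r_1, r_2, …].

beam 1: φ=-90°, α=300°
  d=(0.5000,-0.8660)  start (5,1)  tX=0.6000 tY=0.7275  stride 1/|dx|=2.0000 1/|dy|=1.1547
    cross x-line → (6,1), t=0.6000
    cross y-line → (6,0), t=0.7275 (wall)
  → r_1 = 0.7275
beam 2: φ=-45°, α=345°
  d=(0.9659,-0.2588)  start (5,1)  tX=0.3106 tY=2.4341  stride 1/|dx|=1.0353 1/|dy|=3.8637
    cross x-line → (6,1), t=0.3106
    cross x-line → (7,1), t=1.3459
    cross x-line → (8,1), t=2.3811 (wall)
  → r_2 = 2.3811
beam 3: φ=45°, α=75°
  d=(0.2588,0.9659)  start (5,1)  tX=1.1591 tY=0.3831  stride 1/|dx|=3.8637 1/|dy|=1.0353
    cross y-line → (5,2), t=0.3831
    cross x-line → (6,2), t=1.1591
    cross y-line → (6,3), t=1.4183
    cross y-line → (6,4), t=2.4536
    cross y-line → (6,5), t=3.4889
    cross y-line → (6,6), t=4.5242 (wall)
  → r_3 = 4.5242
beam 4: φ=90°, α=120°
  d=(-0.5000,0.8660)  start (5,1)  tX=1.4000 tY=0.4272  stride 1/|dx|=2.0000 1/|dy|=1.1547
    cross y-line → (5,2), t=0.4272
    cross x-line → (4,2), t=1.4000
    cross y-line → (4,3), t=1.5819
    cross y-line → (4,4), t=2.7366
    cross x-line → (3,4), t=3.4000
    cross y-line → (3,5), t=3.8913
    cross y-line → (3,6), t=5.0460 (wall)
  → r_4 = 5.0460

ranges = [0.7275, 2.3811, 4.5242, 5.0460]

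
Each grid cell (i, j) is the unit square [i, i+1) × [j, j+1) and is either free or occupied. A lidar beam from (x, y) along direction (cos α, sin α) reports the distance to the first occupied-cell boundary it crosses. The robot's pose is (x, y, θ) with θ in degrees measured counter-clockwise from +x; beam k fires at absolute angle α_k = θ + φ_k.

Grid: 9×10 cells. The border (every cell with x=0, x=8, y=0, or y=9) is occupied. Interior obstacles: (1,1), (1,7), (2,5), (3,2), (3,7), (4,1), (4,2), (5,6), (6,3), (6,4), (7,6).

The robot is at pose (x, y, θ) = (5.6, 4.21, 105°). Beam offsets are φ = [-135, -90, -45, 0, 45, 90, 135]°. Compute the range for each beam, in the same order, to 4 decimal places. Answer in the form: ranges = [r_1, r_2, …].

ranges = [0.4619, 0.4141, 0.8000, 1.8531, 3.0022, 4.7623, 1.3972]

beam 1: φ=-135°, α=330°
  direction (0.8660, -0.5000); cell (5,4); t to first gridline: x 0.4619, y 0.4200 (then +1.1547 / +2.0000)
    (5,3) via y @ 0.4200
    (6,3) via x @ 0.4619  # hit
  → r_1 = 0.4619
beam 2: φ=-90°, α=15°
  direction (0.9659, 0.2588); cell (5,4); t to first gridline: x 0.4141, y 3.0523 (then +1.0353 / +3.8637)
    (6,4) via x @ 0.4141  # hit
  → r_2 = 0.4141
beam 3: φ=-45°, α=60°
  direction (0.5000, 0.8660); cell (5,4); t to first gridline: x 0.8000, y 0.9122 (then +2.0000 / +1.1547)
    (6,4) via x @ 0.8000  # hit
  → r_3 = 0.8000
beam 4: φ=0°, α=105°
  direction (-0.2588, 0.9659); cell (5,4); t to first gridline: x 2.3182, y 0.8179 (then +3.8637 / +1.0353)
    (5,5) via y @ 0.8179
    (5,6) via y @ 1.8531  # hit
  → r_4 = 1.8531
beam 5: φ=45°, α=150°
  direction (-0.8660, 0.5000); cell (5,4); t to first gridline: x 0.6928, y 1.5800 (then +1.1547 / +2.0000)
    (4,4) via x @ 0.6928
    (4,5) via y @ 1.5800
    (3,5) via x @ 1.8475
    (2,5) via x @ 3.0022  # hit
  → r_5 = 3.0022
beam 6: φ=90°, α=195°
  direction (-0.9659, -0.2588); cell (5,4); t to first gridline: x 0.6212, y 0.8114 (then +1.0353 / +3.8637)
    (4,4) via x @ 0.6212
    (4,3) via y @ 0.8114
    (3,3) via x @ 1.6564
    (2,3) via x @ 2.6917
    (1,3) via x @ 3.7270
    (1,2) via y @ 4.6751
    (0,2) via x @ 4.7623  # hit
  → r_6 = 4.7623
beam 7: φ=135°, α=240°
  direction (-0.5000, -0.8660); cell (5,4); t to first gridline: x 1.2000, y 0.2425 (then +2.0000 / +1.1547)
    (5,3) via y @ 0.2425
    (4,3) via x @ 1.2000
    (4,2) via y @ 1.3972  # hit
  → r_7 = 1.3972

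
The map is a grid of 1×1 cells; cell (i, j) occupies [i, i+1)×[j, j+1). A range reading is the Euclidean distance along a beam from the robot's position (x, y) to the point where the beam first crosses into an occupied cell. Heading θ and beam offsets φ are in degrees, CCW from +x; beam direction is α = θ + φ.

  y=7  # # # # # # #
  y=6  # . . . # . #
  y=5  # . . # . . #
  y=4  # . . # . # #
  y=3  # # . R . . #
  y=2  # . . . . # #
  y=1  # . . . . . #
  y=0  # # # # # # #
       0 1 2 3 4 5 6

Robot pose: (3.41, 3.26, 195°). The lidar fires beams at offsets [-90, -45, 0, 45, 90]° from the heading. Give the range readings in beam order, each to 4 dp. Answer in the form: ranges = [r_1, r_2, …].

ranges = [0.7661, 2.7828, 2.4950, 2.6096, 2.3397]

beam 1: φ=-90°, α=105°
  direction (-0.2588, 0.9659); cell (3,3); t to first gridline: x 1.5841, y 0.7661 (then +3.8637 / +1.0353)
    (3,4) via y @ 0.7661  # hit
  → r_1 = 0.7661
beam 2: φ=-45°, α=150°
  direction (-0.8660, 0.5000); cell (3,3); t to first gridline: x 0.4734, y 1.4800 (then +1.1547 / +2.0000)
    (2,3) via x @ 0.4734
    (2,4) via y @ 1.4800
    (1,4) via x @ 1.6281
    (0,4) via x @ 2.7828  # hit
  → r_2 = 2.7828
beam 3: φ=0°, α=195°
  direction (-0.9659, -0.2588); cell (3,3); t to first gridline: x 0.4245, y 1.0046 (then +1.0353 / +3.8637)
    (2,3) via x @ 0.4245
    (2,2) via y @ 1.0046
    (1,2) via x @ 1.4597
    (0,2) via x @ 2.4950  # hit
  → r_3 = 2.4950
beam 4: φ=45°, α=240°
  direction (-0.5000, -0.8660); cell (3,3); t to first gridline: x 0.8200, y 0.3002 (then +2.0000 / +1.1547)
    (3,2) via y @ 0.3002
    (2,2) via x @ 0.8200
    (2,1) via y @ 1.4549
    (2,0) via y @ 2.6096  # hit
  → r_4 = 2.6096
beam 5: φ=90°, α=285°
  direction (0.2588, -0.9659); cell (3,3); t to first gridline: x 2.2796, y 0.2692 (then +3.8637 / +1.0353)
    (3,2) via y @ 0.2692
    (3,1) via y @ 1.3044
    (4,1) via x @ 2.2796
    (4,0) via y @ 2.3397  # hit
  → r_5 = 2.3397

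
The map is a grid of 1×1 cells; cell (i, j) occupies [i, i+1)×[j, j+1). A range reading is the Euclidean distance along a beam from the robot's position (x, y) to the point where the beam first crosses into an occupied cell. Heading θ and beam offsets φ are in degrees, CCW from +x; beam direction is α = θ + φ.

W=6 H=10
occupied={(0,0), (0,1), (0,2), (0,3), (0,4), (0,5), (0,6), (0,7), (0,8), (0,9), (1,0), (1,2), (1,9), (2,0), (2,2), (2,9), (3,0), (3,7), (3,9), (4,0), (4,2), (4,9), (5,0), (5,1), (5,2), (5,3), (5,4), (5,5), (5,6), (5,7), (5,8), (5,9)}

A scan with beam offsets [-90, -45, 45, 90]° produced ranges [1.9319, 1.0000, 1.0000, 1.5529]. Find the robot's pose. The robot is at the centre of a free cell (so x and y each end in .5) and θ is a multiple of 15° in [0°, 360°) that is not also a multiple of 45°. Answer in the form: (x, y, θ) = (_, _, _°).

Enumerate (i+0.5, j+0.5, θ) over the 28 free cells and 16 admissible headings. For each, cast all 4 beams and compare to the given ranges.
  (1.5, 6.5, 30°): beam 1 = 5.0000 ≠ 1.9319 ✗
  (1.5, 8.5, 300°): beam 1 = 0.5774 ≠ 1.9319 ✗
  (1.5, 8.5, 195°): beam 1 = 0.5176 ≠ 1.9319 ✗
  (4.5, 8.5, 150°): beam 1 = 0.5774 ≠ 1.9319 ✗
  …
  (3.5, 3.5, 285°): r_1=1.9319, r_2=1.0000, r_3=1.0000, r_4=1.5529 — all match ✓
No second candidate reproduces the full scan.

(x, y, θ) = (3.5, 3.5, 285°)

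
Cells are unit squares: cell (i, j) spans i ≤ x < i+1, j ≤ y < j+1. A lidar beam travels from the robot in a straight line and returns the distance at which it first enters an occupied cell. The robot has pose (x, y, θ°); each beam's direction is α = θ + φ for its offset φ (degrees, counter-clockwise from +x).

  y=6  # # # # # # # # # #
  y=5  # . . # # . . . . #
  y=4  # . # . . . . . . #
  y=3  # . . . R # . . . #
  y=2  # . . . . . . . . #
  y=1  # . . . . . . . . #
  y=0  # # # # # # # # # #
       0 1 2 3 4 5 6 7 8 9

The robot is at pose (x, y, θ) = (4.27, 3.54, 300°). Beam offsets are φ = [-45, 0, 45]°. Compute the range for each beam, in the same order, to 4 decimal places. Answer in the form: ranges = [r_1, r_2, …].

beam 1: φ=-45°, α=255°
  direction (-0.2588, -0.9659); cell (4,3); t to first gridline: x 1.0432, y 0.5590 (then +3.8637 / +1.0353)
    (4,2) via y @ 0.5590
    (3,2) via x @ 1.0432
    (3,1) via y @ 1.5943
    (3,0) via y @ 2.6296  # hit
  → r_1 = 2.6296
beam 2: φ=0°, α=300°
  direction (0.5000, -0.8660); cell (4,3); t to first gridline: x 1.4600, y 0.6235 (then +2.0000 / +1.1547)
    (4,2) via y @ 0.6235
    (5,2) via x @ 1.4600
    (5,1) via y @ 1.7782
    (5,0) via y @ 2.9329  # hit
  → r_2 = 2.9329
beam 3: φ=45°, α=345°
  direction (0.9659, -0.2588); cell (4,3); t to first gridline: x 0.7558, y 2.0864 (then +1.0353 / +3.8637)
    (5,3) via x @ 0.7558  # hit
  → r_3 = 0.7558

ranges = [2.6296, 2.9329, 0.7558]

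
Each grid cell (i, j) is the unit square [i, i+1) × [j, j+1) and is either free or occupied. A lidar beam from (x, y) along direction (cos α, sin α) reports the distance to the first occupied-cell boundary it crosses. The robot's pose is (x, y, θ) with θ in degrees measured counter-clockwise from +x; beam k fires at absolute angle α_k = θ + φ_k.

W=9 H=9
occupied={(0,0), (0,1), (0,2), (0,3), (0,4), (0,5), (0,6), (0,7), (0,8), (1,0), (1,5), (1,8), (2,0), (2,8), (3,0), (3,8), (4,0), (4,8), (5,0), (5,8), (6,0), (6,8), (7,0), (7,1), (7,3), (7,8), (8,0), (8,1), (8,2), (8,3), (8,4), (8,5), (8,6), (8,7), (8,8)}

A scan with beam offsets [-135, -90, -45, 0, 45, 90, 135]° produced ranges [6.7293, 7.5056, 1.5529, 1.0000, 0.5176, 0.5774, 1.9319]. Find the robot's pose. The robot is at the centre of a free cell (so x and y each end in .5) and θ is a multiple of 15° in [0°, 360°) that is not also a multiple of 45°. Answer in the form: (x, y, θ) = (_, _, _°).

(x, y, θ) = (7.5, 5.5, 300°)

Enumerate (i+0.5, j+0.5, θ) over the 46 free cells and 16 admissible headings. For each, cast all 7 beams and compare to the given ranges.
  (3.5, 3.5, 60°): beam 1 = 2.5882 ≠ 6.7293 ✗
  (3.5, 5.5, 330°): beam 1 = 1.5529 ≠ 6.7293 ✗
  (7.5, 7.5, 150°): beam 1 = 0.5176 ≠ 6.7293 ✗
  …
  (7.5, 5.5, 300°): r_1=6.7293, r_2=7.5056, r_3=1.5529, r_4=1.0000, r_5=0.5176, r_6=0.5774, r_7=1.9319 — all match ✓
No second candidate reproduces the full scan.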